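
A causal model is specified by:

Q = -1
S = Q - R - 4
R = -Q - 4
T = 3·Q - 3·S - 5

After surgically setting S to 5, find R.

-3

Under do(S=5), the mechanism S = Q - R - 4 is discarded; S is fixed at 5.
Since R is not a descendant of the intervened variable, it is unaffected.
R = -Q - 4  [with Q=-1]  = -3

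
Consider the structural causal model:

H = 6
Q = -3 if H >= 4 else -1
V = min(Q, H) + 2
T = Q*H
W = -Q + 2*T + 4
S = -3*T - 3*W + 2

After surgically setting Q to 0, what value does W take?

4

do(Q=0) replaces the equation Q = -3 if H >= 4 else -1 with the constant Q = 0.
T = Q*H  [with Q=0, H=6]  = 0
W = -Q + 2*T + 4  [with Q=0, T=0]  = 4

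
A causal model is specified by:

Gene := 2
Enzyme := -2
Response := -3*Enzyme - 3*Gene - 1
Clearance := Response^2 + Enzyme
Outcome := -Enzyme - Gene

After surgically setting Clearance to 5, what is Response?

Under do(Clearance=5), the mechanism Clearance := Response^2 + Enzyme is discarded; Clearance is fixed at 5.
Since Response is not a descendant of the intervened variable, it is unaffected.
Response = -3*Enzyme - 3*Gene - 1  [with Enzyme=-2, Gene=2]  = -1

-1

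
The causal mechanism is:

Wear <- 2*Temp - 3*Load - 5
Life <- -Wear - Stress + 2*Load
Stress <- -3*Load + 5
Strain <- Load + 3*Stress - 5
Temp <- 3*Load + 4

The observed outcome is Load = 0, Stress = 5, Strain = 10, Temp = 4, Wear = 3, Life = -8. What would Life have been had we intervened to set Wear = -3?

The intervention breaks the incoming arrows to Wear: Wear <- 2*Temp - 3*Load - 5 no longer applies, and Wear = -3.
Stress = -3*Load + 5  [with Load=0]  = 5
Life = -Wear - Stress + 2*Load  [with Wear=-3, Stress=5, Load=0]  = -2

-2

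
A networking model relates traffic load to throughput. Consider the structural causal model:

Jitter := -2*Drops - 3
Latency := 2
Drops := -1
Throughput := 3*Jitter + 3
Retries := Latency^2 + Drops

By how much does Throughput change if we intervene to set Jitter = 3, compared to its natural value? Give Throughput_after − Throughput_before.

12

Intervening sets Jitter = 3 and removes its equation (Jitter := -2*Drops - 3).
Throughput = 3*Jitter + 3  [with Jitter=3]  = 12
Without intervention: Jitter = -2*Drops - 3  [with Drops=-1]  = -1; Throughput = 3*Jitter + 3  [with Jitter=-1]  = 0.
Change = 12 − 0 = 12.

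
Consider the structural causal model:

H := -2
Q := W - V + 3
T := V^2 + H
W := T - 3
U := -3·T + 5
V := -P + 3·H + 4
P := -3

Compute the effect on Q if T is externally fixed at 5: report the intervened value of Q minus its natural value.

The intervention breaks the incoming arrows to T: T := V^2 + H no longer applies, and T = 5.
V = -P + 3·H + 4  [with P=-3, H=-2]  = 1
W = T - 3  [with T=5]  = 2
Q = W - V + 3  [with W=2, V=1]  = 4
Without intervention: V = -P + 3·H + 4  [with P=-3, H=-2]  = 1; T = V^2 + H  [with V=1, H=-2]  = -1; W = T - 3  [with T=-1]  = -4; Q = W - V + 3  [with W=-4, V=1]  = -2.
Change = 4 − (-2) = 6.

6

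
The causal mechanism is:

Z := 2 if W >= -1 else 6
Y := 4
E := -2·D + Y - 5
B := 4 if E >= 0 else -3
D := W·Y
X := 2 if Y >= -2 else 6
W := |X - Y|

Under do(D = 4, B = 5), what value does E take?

Setting D = 4, B = 5 by intervention discards those variables' equations.
E = -2·D + Y - 5  [with D=4, Y=4]  = -9

-9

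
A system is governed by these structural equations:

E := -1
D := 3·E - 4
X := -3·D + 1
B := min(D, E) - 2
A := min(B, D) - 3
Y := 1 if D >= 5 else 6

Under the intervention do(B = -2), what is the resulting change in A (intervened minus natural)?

Intervening sets B = -2 and removes its equation (B := min(D, E) - 2).
D = 3·E - 4  [with E=-1]  = -7
A = min(B, D) - 3  [with B=-2, D=-7]  = -10
Without intervention: D = 3·E - 4  [with E=-1]  = -7; B = min(D, E) - 2  [with D=-7, E=-1]  = -9; A = min(B, D) - 3  [with B=-9, D=-7]  = -12.
Change = -10 − (-12) = 2.

2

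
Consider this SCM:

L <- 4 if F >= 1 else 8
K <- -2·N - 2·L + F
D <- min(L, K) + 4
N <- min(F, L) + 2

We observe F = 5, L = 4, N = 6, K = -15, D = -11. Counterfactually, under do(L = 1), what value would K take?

Under do(L=1), the mechanism L <- 4 if F >= 1 else 8 is discarded; L is fixed at 1.
N = min(F, L) + 2  [with F=5, L=1]  = 3
K = -2·N - 2·L + F  [with N=3, L=1, F=5]  = -3

-3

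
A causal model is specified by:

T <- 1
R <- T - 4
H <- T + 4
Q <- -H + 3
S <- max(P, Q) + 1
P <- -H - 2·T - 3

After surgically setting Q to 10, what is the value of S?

11

The intervention breaks the incoming arrows to Q: Q <- -H + 3 no longer applies, and Q = 10.
H = T + 4  [with T=1]  = 5
P = -H - 2·T - 3  [with H=5, T=1]  = -10
S = max(P, Q) + 1  [with P=-10, Q=10]  = 11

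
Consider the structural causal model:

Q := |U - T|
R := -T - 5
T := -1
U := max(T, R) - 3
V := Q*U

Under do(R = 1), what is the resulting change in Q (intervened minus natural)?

Under do(R=1), the mechanism R := -T - 5 is discarded; R is fixed at 1.
U = max(T, R) - 3  [with T=-1, R=1]  = -2
Q = |U - T|  [with U=-2, T=-1]  = 1
Without intervention: R = -T - 5  [with T=-1]  = -4; U = max(T, R) - 3  [with T=-1, R=-4]  = -4; Q = |U - T|  [with U=-4, T=-1]  = 3.
Change = 1 − 3 = -2.

-2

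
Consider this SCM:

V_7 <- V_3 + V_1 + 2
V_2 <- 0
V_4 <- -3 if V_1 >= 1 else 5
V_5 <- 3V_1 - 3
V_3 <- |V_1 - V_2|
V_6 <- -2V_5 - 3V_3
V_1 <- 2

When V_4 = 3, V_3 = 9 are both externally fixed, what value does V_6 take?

The joint intervention fixes V_4 = 3, V_3 = 9, removing each variable's own equation.
V_5 = 3V_1 - 3  [with V_1=2]  = 3
V_6 = -2V_5 - 3V_3  [with V_5=3, V_3=9]  = -33

-33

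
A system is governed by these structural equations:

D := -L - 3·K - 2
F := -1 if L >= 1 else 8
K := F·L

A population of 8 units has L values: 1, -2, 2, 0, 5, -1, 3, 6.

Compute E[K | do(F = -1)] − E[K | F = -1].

1.65

Every unit gets F=-1 under the intervention. K values become -1, 2, -2, 0, -5, 1, -3, -6; E[K|do(F=-1)] = -1.75.
E[K|F=-1] averages over only the 5 units with F=-1 (L = 1, 2, 5, 3, 6): K = -1, -2, -5, -3, -6, mean -3.4.
Difference = -1.75 − (-3.4) = 1.65.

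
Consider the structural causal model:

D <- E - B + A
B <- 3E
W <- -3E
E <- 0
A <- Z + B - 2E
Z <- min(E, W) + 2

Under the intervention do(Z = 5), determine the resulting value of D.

5

The intervention breaks the incoming arrows to Z: Z <- min(E, W) + 2 no longer applies, and Z = 5.
B = 3E  [with E=0]  = 0
A = Z + B - 2E  [with Z=5, B=0, E=0]  = 5
D = E - B + A  [with E=0, B=0, A=5]  = 5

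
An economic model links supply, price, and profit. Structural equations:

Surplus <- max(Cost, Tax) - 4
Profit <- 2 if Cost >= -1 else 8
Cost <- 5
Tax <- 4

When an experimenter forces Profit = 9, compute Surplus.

The intervention breaks the incoming arrows to Profit: Profit <- 2 if Cost >= -1 else 8 no longer applies, and Profit = 9.
Surplus is not downstream of the intervention, so its value is determined by the original equations.
Surplus = max(Cost, Tax) - 4  [with Cost=5, Tax=4]  = 1

1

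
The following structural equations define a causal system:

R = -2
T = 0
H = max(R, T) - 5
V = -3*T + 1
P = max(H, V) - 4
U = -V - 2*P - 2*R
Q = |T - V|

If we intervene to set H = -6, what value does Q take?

The intervention breaks the incoming arrows to H: H = max(R, T) - 5 no longer applies, and H = -6.
Q is not downstream of the intervention, so its value is determined by the original equations.
V = -3*T + 1  [with T=0]  = 1
Q = |T - V|  [with T=0, V=1]  = 1

1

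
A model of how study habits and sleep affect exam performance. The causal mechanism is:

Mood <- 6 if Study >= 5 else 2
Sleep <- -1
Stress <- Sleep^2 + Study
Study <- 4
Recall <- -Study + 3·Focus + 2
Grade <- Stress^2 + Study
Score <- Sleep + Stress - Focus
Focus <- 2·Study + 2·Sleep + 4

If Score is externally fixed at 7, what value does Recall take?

Under do(Score=7), the mechanism Score <- Sleep + Stress - Focus is discarded; Score is fixed at 7.
Since Recall is not a descendant of the intervened variable, it is unaffected.
Focus = 2·Study + 2·Sleep + 4  [with Study=4, Sleep=-1]  = 10
Recall = -Study + 3·Focus + 2  [with Study=4, Focus=10]  = 28

28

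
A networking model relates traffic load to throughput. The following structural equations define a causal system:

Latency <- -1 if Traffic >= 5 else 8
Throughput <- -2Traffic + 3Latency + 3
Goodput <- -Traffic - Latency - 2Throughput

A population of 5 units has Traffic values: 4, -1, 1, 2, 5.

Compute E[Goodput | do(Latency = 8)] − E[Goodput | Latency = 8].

2.1

do(Latency=8) breaks Latency's dependence on Traffic. With Latency=8 fixed, Goodput across the units is -50, -65, -59, -56, -47, mean -55.4.
Conditioning on Latency=8 selects the 4 unit(s) with Traffic ∈ {4, -1, 1, 2}. Their Goodput values: -50, -65, -59, -56. Mean = -57.5.
Difference = -55.4 − (-57.5) = 2.1.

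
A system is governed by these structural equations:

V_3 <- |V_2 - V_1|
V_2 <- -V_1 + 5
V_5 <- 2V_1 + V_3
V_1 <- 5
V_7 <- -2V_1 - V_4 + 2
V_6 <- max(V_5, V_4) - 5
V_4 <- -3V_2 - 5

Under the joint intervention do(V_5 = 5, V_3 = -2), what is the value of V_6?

The joint intervention fixes V_5 = 5, V_3 = -2, removing each variable's own equation.
V_2 = -V_1 + 5  [with V_1=5]  = 0
V_4 = -3V_2 - 5  [with V_2=0]  = -5
V_6 = max(V_5, V_4) - 5  [with V_5=5, V_4=-5]  = 0

0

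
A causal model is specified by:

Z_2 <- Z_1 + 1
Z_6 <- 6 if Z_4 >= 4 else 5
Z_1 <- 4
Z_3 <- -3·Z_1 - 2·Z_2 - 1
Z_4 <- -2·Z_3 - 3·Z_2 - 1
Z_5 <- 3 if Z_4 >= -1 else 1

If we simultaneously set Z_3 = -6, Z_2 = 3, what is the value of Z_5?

Setting Z_3 = -6, Z_2 = 3 by intervention discards those variables' equations.
Z_4 = -2·Z_3 - 3·Z_2 - 1  [with Z_3=-6, Z_2=3]  = 2
Z_5 = 3 if Z_4 >= -1 else 1  [with Z_4=2]  = 3

3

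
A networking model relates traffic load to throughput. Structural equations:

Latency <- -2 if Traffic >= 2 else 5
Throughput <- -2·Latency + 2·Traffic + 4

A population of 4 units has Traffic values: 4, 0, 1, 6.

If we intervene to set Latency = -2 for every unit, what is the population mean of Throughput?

13.5

do(Latency=-2) breaks Latency's dependence on Traffic. With Latency=-2 fixed, Throughput across the units is 16, 8, 10, 20, mean 13.5.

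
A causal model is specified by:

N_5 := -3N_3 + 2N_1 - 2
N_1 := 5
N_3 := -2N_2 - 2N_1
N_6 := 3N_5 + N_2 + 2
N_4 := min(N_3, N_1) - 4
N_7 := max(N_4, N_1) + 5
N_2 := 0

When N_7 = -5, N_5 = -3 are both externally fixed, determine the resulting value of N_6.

Setting N_7 = -5, N_5 = -3 by intervention discards those variables' equations.
N_6 = 3N_5 + N_2 + 2  [with N_5=-3, N_2=0]  = -7

-7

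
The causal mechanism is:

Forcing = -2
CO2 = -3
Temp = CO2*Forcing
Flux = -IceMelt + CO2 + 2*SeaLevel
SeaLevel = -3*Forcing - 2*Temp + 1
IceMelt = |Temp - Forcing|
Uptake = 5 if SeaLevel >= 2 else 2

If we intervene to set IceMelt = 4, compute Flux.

Under do(IceMelt=4), the mechanism IceMelt = |Temp - Forcing| is discarded; IceMelt is fixed at 4.
Temp = CO2*Forcing  [with CO2=-3, Forcing=-2]  = 6
SeaLevel = -3*Forcing - 2*Temp + 1  [with Forcing=-2, Temp=6]  = -5
Flux = -IceMelt + CO2 + 2*SeaLevel  [with IceMelt=4, CO2=-3, SeaLevel=-5]  = -17

-17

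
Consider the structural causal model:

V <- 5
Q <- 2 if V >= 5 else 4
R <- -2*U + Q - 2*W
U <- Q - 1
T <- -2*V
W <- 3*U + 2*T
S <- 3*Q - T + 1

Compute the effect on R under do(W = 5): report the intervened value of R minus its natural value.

The intervention breaks the incoming arrows to W: W <- 3*U + 2*T no longer applies, and W = 5.
Q = 2 if V >= 5 else 4  [with V=5]  = 2
U = Q - 1  [with Q=2]  = 1
R = -2*U + Q - 2*W  [with U=1, Q=2, W=5]  = -10
Without intervention: Q = 2 if V >= 5 else 4  [with V=5]  = 2; T = -2*V  [with V=5]  = -10; U = Q - 1  [with Q=2]  = 1; W = 3*U + 2*T  [with U=1, T=-10]  = -17; R = -2*U + Q - 2*W  [with U=1, Q=2, W=-17]  = 34.
Change = -10 − 34 = -44.

-44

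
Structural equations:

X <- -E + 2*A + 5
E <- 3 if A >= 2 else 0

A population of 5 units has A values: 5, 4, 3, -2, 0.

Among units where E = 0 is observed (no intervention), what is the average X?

3

E[X|E=0] averages over only the 2 units with E=0 (A = -2, 0): X = 1, 5, mean 3.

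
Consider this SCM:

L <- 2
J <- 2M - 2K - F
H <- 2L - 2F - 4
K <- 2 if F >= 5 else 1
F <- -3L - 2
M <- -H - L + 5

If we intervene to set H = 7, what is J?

The intervention breaks the incoming arrows to H: H <- 2L - 2F - 4 no longer applies, and H = 7.
F = -3L - 2  [with L=2]  = -8
M = -H - L + 5  [with H=7, L=2]  = -4
K = 2 if F >= 5 else 1  [with F=-8]  = 1
J = 2M - 2K - F  [with M=-4, K=1, F=-8]  = -2

-2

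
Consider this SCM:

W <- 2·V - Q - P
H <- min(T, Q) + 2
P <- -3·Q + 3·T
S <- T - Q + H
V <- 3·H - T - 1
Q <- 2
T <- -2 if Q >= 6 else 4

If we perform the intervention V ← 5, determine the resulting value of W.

Under do(V=5), the mechanism V <- 3·H - T - 1 is discarded; V is fixed at 5.
T = -2 if Q >= 6 else 4  [with Q=2]  = 4
P = -3·Q + 3·T  [with Q=2, T=4]  = 6
W = 2·V - Q - P  [with V=5, Q=2, P=6]  = 2

2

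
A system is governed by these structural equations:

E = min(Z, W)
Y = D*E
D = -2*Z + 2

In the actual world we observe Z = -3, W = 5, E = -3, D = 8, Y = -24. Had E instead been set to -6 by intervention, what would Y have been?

-48

do(E=-6) replaces the equation E = min(Z, W) with the constant E = -6.
D = -2*Z + 2  [with Z=-3]  = 8
Y = D*E  [with D=8, E=-6]  = -48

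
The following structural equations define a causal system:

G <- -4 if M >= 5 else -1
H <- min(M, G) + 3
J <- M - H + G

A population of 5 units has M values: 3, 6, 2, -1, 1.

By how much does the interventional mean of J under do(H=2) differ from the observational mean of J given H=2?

do(H=2) breaks H's dependence on M. With H=2 fixed, J across the units is 0, 0, -1, -4, -2, mean -1.4.
Observing H=2 restricts to units where H's equation naturally yields 2: M ∈ {3, 2, -1, 1}. In that subpopulation J = 0, -1, -4, -2, mean -1.75.
Difference = -1.4 − (-1.75) = 0.35.

0.35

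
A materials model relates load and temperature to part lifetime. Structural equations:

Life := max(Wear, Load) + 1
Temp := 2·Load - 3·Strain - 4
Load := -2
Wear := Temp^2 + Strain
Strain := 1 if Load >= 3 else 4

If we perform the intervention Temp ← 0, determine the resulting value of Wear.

4

The intervention breaks the incoming arrows to Temp: Temp := 2·Load - 3·Strain - 4 no longer applies, and Temp = 0.
Strain = 1 if Load >= 3 else 4  [with Load=-2]  = 4
Wear = Temp^2 + Strain  [with Temp=0, Strain=4]  = 4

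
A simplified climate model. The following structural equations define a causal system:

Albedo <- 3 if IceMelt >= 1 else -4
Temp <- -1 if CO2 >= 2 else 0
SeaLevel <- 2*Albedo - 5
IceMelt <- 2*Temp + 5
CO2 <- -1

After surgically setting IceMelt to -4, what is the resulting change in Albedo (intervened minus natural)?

-7

The intervention breaks the incoming arrows to IceMelt: IceMelt <- 2*Temp + 5 no longer applies, and IceMelt = -4.
Albedo = 3 if IceMelt >= 1 else -4  [with IceMelt=-4]  = -4
Without intervention: Temp = -1 if CO2 >= 2 else 0  [with CO2=-1]  = 0; IceMelt = 2*Temp + 5  [with Temp=0]  = 5; Albedo = 3 if IceMelt >= 1 else -4  [with IceMelt=5]  = 3.
Change = -4 − 3 = -7.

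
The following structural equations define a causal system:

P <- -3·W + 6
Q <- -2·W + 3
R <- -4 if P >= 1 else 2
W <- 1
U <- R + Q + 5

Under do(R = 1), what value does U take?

7

do(R=1) replaces the equation R <- -4 if P >= 1 else 2 with the constant R = 1.
Q = -2·W + 3  [with W=1]  = 1
U = R + Q + 5  [with R=1, Q=1]  = 7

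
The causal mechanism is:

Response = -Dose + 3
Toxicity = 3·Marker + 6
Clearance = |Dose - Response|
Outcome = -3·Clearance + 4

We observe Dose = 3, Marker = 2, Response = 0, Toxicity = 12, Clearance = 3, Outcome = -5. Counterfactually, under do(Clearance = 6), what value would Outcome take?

The intervention breaks the incoming arrows to Clearance: Clearance = |Dose - Response| no longer applies, and Clearance = 6.
Outcome = -3·Clearance + 4  [with Clearance=6]  = -14

-14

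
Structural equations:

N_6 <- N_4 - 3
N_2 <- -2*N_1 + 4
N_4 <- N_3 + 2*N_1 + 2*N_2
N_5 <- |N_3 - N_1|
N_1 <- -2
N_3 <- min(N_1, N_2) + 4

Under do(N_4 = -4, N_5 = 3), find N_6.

-7

The joint intervention fixes N_4 = -4, N_5 = 3, removing each variable's own equation.
N_6 = N_4 - 3  [with N_4=-4]  = -7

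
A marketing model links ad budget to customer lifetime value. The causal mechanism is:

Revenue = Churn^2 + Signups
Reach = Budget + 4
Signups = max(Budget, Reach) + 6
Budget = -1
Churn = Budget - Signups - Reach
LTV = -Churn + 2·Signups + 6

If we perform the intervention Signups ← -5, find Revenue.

do(Signups=-5) replaces the equation Signups = max(Budget, Reach) + 6 with the constant Signups = -5.
Reach = Budget + 4  [with Budget=-1]  = 3
Churn = Budget - Signups - Reach  [with Budget=-1, Signups=-5, Reach=3]  = 1
Revenue = Churn^2 + Signups  [with Churn=1, Signups=-5]  = -4

-4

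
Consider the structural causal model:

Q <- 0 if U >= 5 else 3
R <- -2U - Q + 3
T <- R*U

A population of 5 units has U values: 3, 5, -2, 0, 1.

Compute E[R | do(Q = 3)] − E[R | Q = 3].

-1.8

Every unit gets Q=3 under the intervention. R values become -6, -10, 4, 0, -2; E[R|do(Q=3)] = -2.8.
Observing Q=3 restricts to units where Q's equation naturally yields 3: U ∈ {3, -2, 0, 1}. In that subpopulation R = -6, 4, 0, -2, mean -1.
Difference = -2.8 − (-1) = -1.8.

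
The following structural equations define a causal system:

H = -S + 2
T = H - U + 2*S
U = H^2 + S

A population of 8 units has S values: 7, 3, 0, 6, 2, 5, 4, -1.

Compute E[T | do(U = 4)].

1.25

Every unit gets U=4 under the intervention. T values become 5, 1, -2, 4, 0, 3, 2, -3; E[T|do(U=4)] = 1.25.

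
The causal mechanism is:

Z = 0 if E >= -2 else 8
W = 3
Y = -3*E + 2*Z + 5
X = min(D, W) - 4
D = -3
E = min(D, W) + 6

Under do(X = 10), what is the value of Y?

The intervention breaks the incoming arrows to X: X = min(D, W) - 4 no longer applies, and X = 10.
No directed path runs from X to Y, so Y keeps its natural value.
E = min(D, W) + 6  [with D=-3, W=3]  = 3
Z = 0 if E >= -2 else 8  [with E=3]  = 0
Y = -3*E + 2*Z + 5  [with E=3, Z=0]  = -4

-4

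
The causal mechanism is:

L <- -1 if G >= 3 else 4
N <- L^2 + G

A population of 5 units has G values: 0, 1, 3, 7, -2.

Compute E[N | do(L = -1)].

2.8

do(L=-1) breaks L's dependence on G. With L=-1 fixed, N across the units is 1, 2, 4, 8, -1, mean 2.8.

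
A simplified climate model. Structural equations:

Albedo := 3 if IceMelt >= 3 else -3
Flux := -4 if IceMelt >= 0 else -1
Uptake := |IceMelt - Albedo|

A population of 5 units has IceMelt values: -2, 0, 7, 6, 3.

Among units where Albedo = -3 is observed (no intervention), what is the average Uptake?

2

Observing Albedo=-3 restricts to units where Albedo's equation naturally yields -3: IceMelt ∈ {-2, 0}. In that subpopulation Uptake = 1, 3, mean 2.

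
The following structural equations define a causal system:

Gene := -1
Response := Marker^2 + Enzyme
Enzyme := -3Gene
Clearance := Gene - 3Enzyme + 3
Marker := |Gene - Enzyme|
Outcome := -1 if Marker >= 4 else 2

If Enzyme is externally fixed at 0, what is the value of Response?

Under do(Enzyme=0), the mechanism Enzyme := -3Gene is discarded; Enzyme is fixed at 0.
Marker = |Gene - Enzyme|  [with Gene=-1, Enzyme=0]  = 1
Response = Marker^2 + Enzyme  [with Marker=1, Enzyme=0]  = 1

1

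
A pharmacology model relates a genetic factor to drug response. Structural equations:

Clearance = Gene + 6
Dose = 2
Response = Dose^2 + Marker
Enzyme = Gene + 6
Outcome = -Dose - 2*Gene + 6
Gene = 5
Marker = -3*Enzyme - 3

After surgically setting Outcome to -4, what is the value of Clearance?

11

Intervening sets Outcome = -4 and removes its equation (Outcome = -Dose - 2*Gene + 6).
Since Clearance is not a descendant of the intervened variable, it is unaffected.
Clearance = Gene + 6  [with Gene=5]  = 11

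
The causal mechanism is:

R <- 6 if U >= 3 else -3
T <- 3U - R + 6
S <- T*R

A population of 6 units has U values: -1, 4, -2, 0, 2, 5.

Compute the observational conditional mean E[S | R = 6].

Observing R=6 restricts to units where R's equation naturally yields 6: U ∈ {4, 5}. In that subpopulation S = 72, 90, mean 81.

81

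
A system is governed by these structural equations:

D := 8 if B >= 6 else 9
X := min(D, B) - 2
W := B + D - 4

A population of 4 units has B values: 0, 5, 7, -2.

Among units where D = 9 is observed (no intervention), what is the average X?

-1

Conditioning on D=9 selects the 3 unit(s) with B ∈ {0, 5, -2}. Their X values: -2, 3, -4. Mean = -1.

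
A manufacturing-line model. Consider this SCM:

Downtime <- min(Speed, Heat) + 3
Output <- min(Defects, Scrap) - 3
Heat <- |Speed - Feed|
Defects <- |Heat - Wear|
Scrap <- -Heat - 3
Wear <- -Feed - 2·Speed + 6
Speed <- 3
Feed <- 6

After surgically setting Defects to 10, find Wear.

-6

The intervention breaks the incoming arrows to Defects: Defects <- |Heat - Wear| no longer applies, and Defects = 10.
Since Wear is not a descendant of the intervened variable, it is unaffected.
Wear = -Feed - 2·Speed + 6  [with Feed=6, Speed=3]  = -6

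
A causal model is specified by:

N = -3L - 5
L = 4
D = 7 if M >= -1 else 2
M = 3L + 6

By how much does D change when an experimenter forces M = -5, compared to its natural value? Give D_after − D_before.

The intervention breaks the incoming arrows to M: M = 3L + 6 no longer applies, and M = -5.
D = 7 if M >= -1 else 2  [with M=-5]  = 2
Without intervention: M = 3L + 6  [with L=4]  = 18; D = 7 if M >= -1 else 2  [with M=18]  = 7.
Change = 2 − 7 = -5.

-5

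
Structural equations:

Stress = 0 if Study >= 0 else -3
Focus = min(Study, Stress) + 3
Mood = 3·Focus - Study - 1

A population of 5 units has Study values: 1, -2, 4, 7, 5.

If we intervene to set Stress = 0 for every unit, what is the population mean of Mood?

Every unit gets Stress=0 under the intervention. Mood values become 7, 4, 4, 1, 3; E[Mood|do(Stress=0)] = 3.8.

3.8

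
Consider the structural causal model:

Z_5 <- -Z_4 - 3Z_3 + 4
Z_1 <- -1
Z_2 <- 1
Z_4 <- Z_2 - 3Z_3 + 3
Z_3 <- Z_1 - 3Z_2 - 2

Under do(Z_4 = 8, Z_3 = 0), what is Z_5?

-4

The joint intervention fixes Z_4 = 8, Z_3 = 0, removing each variable's own equation.
Z_5 = -Z_4 - 3Z_3 + 4  [with Z_4=8, Z_3=0]  = -4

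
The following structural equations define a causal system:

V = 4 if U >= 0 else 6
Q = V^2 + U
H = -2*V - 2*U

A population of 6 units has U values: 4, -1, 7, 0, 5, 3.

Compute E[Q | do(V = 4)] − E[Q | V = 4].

The intervention sets V=4 in all 6 units regardless of U. Recomputing Q per unit gives 20, 15, 23, 16, 21, 19; average 19.
Observing V=4 restricts to units where V's equation naturally yields 4: U ∈ {4, 7, 0, 5, 3}. In that subpopulation Q = 20, 23, 16, 21, 19, mean 19.8.
Difference = 19 − 19.8 = -0.8.

-0.8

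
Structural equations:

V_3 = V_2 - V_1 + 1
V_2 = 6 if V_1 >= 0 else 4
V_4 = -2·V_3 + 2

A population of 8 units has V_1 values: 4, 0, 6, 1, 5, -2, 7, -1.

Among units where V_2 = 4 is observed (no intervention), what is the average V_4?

Observing V_2=4 restricts to units where V_2's equation naturally yields 4: V_1 ∈ {-2, -1}. In that subpopulation V_4 = -12, -10, mean -11.

-11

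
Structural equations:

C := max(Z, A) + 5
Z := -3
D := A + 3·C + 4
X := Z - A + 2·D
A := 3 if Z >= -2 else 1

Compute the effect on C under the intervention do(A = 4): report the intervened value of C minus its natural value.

3

The intervention breaks the incoming arrows to A: A := 3 if Z >= -2 else 1 no longer applies, and A = 4.
C = max(Z, A) + 5  [with Z=-3, A=4]  = 9
Without intervention: A = 3 if Z >= -2 else 1  [with Z=-3]  = 1; C = max(Z, A) + 5  [with Z=-3, A=1]  = 6.
Change = 9 − 6 = 3.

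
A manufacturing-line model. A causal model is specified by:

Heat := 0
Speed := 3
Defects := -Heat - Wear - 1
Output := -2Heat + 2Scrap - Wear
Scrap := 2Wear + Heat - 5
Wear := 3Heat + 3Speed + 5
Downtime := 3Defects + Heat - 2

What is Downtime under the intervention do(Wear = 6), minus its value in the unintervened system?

24

The intervention breaks the incoming arrows to Wear: Wear := 3Heat + 3Speed + 5 no longer applies, and Wear = 6.
Defects = -Heat - Wear - 1  [with Heat=0, Wear=6]  = -7
Downtime = 3Defects + Heat - 2  [with Defects=-7, Heat=0]  = -23
Without intervention: Wear = 3Heat + 3Speed + 5  [with Heat=0, Speed=3]  = 14; Defects = -Heat - Wear - 1  [with Heat=0, Wear=14]  = -15; Downtime = 3Defects + Heat - 2  [with Defects=-15, Heat=0]  = -47.
Change = -23 − (-47) = 24.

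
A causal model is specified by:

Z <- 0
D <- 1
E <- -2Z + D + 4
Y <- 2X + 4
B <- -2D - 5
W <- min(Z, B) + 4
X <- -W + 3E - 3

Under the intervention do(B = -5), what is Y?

30

The intervention breaks the incoming arrows to B: B <- -2D - 5 no longer applies, and B = -5.
E = -2Z + D + 4  [with Z=0, D=1]  = 5
W = min(Z, B) + 4  [with Z=0, B=-5]  = -1
X = -W + 3E - 3  [with W=-1, E=5]  = 13
Y = 2X + 4  [with X=13]  = 30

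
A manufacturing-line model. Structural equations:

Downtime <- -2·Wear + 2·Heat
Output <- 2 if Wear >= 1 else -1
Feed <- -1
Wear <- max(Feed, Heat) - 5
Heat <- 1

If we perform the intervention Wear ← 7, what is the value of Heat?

1

Under do(Wear=7), the mechanism Wear <- max(Feed, Heat) - 5 is discarded; Wear is fixed at 7.
Since Heat is not a descendant of the intervened variable, it is unaffected.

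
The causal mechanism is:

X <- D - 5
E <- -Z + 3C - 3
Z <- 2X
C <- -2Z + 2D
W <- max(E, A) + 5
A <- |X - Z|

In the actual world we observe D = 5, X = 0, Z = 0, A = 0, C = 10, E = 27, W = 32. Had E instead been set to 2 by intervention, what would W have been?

Intervening sets E = 2 and removes its equation (E <- -Z + 3C - 3).
X = D - 5  [with D=5]  = 0
Z = 2X  [with X=0]  = 0
A = |X - Z|  [with X=0, Z=0]  = 0
W = max(E, A) + 5  [with E=2, A=0]  = 7

7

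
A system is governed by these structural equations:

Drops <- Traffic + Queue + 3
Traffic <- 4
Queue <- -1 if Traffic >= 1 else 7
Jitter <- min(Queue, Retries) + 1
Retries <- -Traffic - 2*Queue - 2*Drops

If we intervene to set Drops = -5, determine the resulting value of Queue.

-1

Under do(Drops=-5), the mechanism Drops <- Traffic + Queue + 3 is discarded; Drops is fixed at -5.
Since Queue is not a descendant of the intervened variable, it is unaffected.
Queue = -1 if Traffic >= 1 else 7  [with Traffic=4]  = -1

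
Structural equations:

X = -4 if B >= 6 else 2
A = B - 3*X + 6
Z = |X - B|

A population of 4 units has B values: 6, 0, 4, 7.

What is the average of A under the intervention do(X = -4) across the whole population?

22.25

The intervention sets X=-4 in all 4 units regardless of B. Recomputing A per unit gives 24, 18, 22, 25; average 22.25.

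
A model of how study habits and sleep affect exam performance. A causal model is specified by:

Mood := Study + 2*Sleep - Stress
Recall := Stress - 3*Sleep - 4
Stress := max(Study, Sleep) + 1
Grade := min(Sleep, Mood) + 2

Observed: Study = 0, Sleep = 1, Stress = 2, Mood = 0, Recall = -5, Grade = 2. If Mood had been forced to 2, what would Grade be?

3

Under do(Mood=2), the mechanism Mood := Study + 2*Sleep - Stress is discarded; Mood is fixed at 2.
Grade = min(Sleep, Mood) + 2  [with Sleep=1, Mood=2]  = 3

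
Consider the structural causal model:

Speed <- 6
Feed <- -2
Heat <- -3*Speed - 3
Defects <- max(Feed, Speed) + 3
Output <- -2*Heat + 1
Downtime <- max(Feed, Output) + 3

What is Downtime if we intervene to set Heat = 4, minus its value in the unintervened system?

-45

The intervention breaks the incoming arrows to Heat: Heat <- -3*Speed - 3 no longer applies, and Heat = 4.
Output = -2*Heat + 1  [with Heat=4]  = -7
Downtime = max(Feed, Output) + 3  [with Feed=-2, Output=-7]  = 1
Without intervention: Heat = -3*Speed - 3  [with Speed=6]  = -21; Output = -2*Heat + 1  [with Heat=-21]  = 43; Downtime = max(Feed, Output) + 3  [with Feed=-2, Output=43]  = 46.
Change = 1 − 46 = -45.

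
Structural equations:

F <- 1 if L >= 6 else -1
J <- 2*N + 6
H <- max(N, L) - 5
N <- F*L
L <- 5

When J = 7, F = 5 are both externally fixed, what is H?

20

Setting J = 7, F = 5 by intervention discards those variables' equations.
N = F*L  [with F=5, L=5]  = 25
H = max(N, L) - 5  [with N=25, L=5]  = 20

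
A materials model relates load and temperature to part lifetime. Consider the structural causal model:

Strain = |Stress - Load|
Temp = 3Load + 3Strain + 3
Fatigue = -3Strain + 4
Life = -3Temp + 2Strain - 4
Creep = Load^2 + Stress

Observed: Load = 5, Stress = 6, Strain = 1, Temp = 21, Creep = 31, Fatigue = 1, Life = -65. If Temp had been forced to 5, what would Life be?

-17

The intervention breaks the incoming arrows to Temp: Temp = 3Load + 3Strain + 3 no longer applies, and Temp = 5.
Strain = |Stress - Load|  [with Stress=6, Load=5]  = 1
Life = -3Temp + 2Strain - 4  [with Temp=5, Strain=1]  = -17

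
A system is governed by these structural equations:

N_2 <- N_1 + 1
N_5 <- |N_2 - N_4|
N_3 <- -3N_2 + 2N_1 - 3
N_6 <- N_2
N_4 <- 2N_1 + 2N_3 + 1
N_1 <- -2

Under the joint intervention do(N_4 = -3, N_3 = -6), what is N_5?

The joint intervention fixes N_4 = -3, N_3 = -6, removing each variable's own equation.
N_2 = N_1 + 1  [with N_1=-2]  = -1
N_5 = |N_2 - N_4|  [with N_2=-1, N_4=-3]  = 2

2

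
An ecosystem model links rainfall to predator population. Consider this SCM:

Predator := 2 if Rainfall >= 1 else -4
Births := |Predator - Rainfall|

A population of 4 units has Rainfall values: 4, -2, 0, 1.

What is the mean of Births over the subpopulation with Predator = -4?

3

E[Births|Predator=-4] averages over only the 2 units with Predator=-4 (Rainfall = -2, 0): Births = 2, 4, mean 3.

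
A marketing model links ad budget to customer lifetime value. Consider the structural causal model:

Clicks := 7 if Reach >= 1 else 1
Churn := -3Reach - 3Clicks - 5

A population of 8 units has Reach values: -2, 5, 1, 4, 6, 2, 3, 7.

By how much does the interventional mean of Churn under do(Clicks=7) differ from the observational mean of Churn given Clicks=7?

2.25

The intervention sets Clicks=7 in all 8 units regardless of Reach. Recomputing Churn per unit gives -20, -41, -29, -38, -44, -32, -35, -47; average -35.75.
E[Churn|Clicks=7] averages over only the 7 units with Clicks=7 (Reach = 5, 1, 4, 6, 2, 3, 7): Churn = -41, -29, -38, -44, -32, -35, -47, mean -38.
Difference = -35.75 − (-38) = 2.25.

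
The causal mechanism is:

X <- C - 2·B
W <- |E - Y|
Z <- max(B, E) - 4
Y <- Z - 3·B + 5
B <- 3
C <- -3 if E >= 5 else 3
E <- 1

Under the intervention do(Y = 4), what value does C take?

Intervening sets Y = 4 and removes its equation (Y <- Z - 3·B + 5).
No directed path runs from Y to C, so C keeps its natural value.
C = -3 if E >= 5 else 3  [with E=1]  = 3

3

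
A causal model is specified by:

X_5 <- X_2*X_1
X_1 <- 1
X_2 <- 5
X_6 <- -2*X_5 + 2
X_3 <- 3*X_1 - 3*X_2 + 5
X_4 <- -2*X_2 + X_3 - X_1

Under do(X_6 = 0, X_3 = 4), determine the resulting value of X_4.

Under do(X_6 = 0, X_3 = 4), each intervened variable's structural equation is replaced by its fixed value.
X_4 = -2*X_2 + X_3 - X_1  [with X_2=5, X_3=4, X_1=1]  = -7

-7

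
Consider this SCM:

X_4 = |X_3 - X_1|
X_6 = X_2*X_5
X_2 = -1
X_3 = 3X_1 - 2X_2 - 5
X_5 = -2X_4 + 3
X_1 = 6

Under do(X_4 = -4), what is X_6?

Under do(X_4=-4), the mechanism X_4 = |X_3 - X_1| is discarded; X_4 is fixed at -4.
X_5 = -2X_4 + 3  [with X_4=-4]  = 11
X_6 = X_2*X_5  [with X_2=-1, X_5=11]  = -11

-11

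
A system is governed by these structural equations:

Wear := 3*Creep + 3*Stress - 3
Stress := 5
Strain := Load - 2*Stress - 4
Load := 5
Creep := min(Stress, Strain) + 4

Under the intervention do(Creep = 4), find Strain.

-9

Under do(Creep=4), the mechanism Creep := min(Stress, Strain) + 4 is discarded; Creep is fixed at 4.
Since Strain is not a descendant of the intervened variable, it is unaffected.
Strain = Load - 2*Stress - 4  [with Load=5, Stress=5]  = -9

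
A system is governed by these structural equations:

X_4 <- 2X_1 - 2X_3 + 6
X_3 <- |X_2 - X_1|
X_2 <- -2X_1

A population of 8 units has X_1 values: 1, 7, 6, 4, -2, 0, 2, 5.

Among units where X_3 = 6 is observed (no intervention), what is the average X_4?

-6

Conditioning on X_3=6 selects the 2 unit(s) with X_1 ∈ {-2, 2}. Their X_4 values: -10, -2. Mean = -6.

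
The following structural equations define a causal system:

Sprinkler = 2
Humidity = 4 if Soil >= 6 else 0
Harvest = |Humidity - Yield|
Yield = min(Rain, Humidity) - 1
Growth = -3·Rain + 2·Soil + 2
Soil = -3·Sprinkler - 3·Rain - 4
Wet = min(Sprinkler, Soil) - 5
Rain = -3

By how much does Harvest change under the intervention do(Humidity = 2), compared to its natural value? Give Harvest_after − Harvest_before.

2

Intervening sets Humidity = 2 and removes its equation (Humidity = 4 if Soil >= 6 else 0).
Yield = min(Rain, Humidity) - 1  [with Rain=-3, Humidity=2]  = -4
Harvest = |Humidity - Yield|  [with Humidity=2, Yield=-4]  = 6
Without intervention: Soil = -3·Sprinkler - 3·Rain - 4  [with Sprinkler=2, Rain=-3]  = -1; Humidity = 4 if Soil >= 6 else 0  [with Soil=-1]  = 0; Yield = min(Rain, Humidity) - 1  [with Rain=-3, Humidity=0]  = -4; Harvest = |Humidity - Yield|  [with Humidity=0, Yield=-4]  = 4.
Change = 6 − 4 = 2.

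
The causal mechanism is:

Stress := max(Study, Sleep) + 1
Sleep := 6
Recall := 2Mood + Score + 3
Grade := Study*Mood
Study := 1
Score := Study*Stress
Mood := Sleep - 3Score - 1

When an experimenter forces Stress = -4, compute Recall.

33

The intervention breaks the incoming arrows to Stress: Stress := max(Study, Sleep) + 1 no longer applies, and Stress = -4.
Score = Study*Stress  [with Study=1, Stress=-4]  = -4
Mood = Sleep - 3Score - 1  [with Sleep=6, Score=-4]  = 17
Recall = 2Mood + Score + 3  [with Mood=17, Score=-4]  = 33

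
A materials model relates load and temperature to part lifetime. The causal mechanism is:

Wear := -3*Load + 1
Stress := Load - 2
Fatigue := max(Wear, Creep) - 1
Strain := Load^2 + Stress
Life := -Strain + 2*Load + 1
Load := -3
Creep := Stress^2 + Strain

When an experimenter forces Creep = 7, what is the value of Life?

The intervention breaks the incoming arrows to Creep: Creep := Stress^2 + Strain no longer applies, and Creep = 7.
No directed path runs from Creep to Life, so Life keeps its natural value.
Stress = Load - 2  [with Load=-3]  = -5
Strain = Load^2 + Stress  [with Load=-3, Stress=-5]  = 4
Life = -Strain + 2*Load + 1  [with Strain=4, Load=-3]  = -9

-9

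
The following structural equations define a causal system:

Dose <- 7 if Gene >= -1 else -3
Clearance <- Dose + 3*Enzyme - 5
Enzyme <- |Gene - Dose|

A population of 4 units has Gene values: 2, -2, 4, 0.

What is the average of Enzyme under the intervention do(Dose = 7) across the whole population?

do(Dose=7) breaks Dose's dependence on Gene. With Dose=7 fixed, Enzyme across the units is 5, 9, 3, 7, mean 6.

6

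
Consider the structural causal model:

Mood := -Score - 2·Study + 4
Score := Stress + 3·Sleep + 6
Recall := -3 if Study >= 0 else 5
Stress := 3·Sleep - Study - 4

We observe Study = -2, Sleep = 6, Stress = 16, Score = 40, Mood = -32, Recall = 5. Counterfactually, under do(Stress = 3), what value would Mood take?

-19

do(Stress=3) replaces the equation Stress := 3·Sleep - Study - 4 with the constant Stress = 3.
Score = Stress + 3·Sleep + 6  [with Stress=3, Sleep=6]  = 27
Mood = -Score - 2·Study + 4  [with Score=27, Study=-2]  = -19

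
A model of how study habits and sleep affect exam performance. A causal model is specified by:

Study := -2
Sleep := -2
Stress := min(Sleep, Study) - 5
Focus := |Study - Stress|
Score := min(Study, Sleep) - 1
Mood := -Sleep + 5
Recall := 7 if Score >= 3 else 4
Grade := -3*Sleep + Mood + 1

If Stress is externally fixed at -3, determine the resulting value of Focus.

1

The intervention breaks the incoming arrows to Stress: Stress := min(Sleep, Study) - 5 no longer applies, and Stress = -3.
Focus = |Study - Stress|  [with Study=-2, Stress=-3]  = 1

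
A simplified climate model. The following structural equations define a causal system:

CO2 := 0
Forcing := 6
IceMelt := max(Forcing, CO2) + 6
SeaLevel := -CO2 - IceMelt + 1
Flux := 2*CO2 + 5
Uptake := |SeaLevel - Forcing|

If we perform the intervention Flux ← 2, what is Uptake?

The intervention breaks the incoming arrows to Flux: Flux := 2*CO2 + 5 no longer applies, and Flux = 2.
Since Uptake is not a descendant of the intervened variable, it is unaffected.
IceMelt = max(Forcing, CO2) + 6  [with Forcing=6, CO2=0]  = 12
SeaLevel = -CO2 - IceMelt + 1  [with CO2=0, IceMelt=12]  = -11
Uptake = |SeaLevel - Forcing|  [with SeaLevel=-11, Forcing=6]  = 17

17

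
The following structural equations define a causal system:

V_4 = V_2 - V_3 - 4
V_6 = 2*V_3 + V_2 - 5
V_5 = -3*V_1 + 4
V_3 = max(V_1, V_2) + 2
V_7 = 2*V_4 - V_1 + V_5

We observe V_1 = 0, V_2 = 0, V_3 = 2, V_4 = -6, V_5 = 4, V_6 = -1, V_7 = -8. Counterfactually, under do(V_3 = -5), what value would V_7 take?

6

The intervention breaks the incoming arrows to V_3: V_3 = max(V_1, V_2) + 2 no longer applies, and V_3 = -5.
V_4 = V_2 - V_3 - 4  [with V_2=0, V_3=-5]  = 1
V_5 = -3*V_1 + 4  [with V_1=0]  = 4
V_7 = 2*V_4 - V_1 + V_5  [with V_4=1, V_1=0, V_5=4]  = 6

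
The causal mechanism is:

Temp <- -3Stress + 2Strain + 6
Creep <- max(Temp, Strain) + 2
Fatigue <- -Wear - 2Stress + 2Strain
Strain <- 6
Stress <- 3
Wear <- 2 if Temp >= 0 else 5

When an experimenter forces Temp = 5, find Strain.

6

Under do(Temp=5), the mechanism Temp <- -3Stress + 2Strain + 6 is discarded; Temp is fixed at 5.
Since Strain is not a descendant of the intervened variable, it is unaffected.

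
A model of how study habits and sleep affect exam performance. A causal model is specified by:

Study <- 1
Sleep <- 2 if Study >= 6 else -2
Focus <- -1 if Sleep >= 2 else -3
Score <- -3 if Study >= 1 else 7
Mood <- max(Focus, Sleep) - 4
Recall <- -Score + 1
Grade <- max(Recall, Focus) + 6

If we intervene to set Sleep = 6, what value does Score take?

-3

Under do(Sleep=6), the mechanism Sleep <- 2 if Study >= 6 else -2 is discarded; Sleep is fixed at 6.
Since Score is not a descendant of the intervened variable, it is unaffected.
Score = -3 if Study >= 1 else 7  [with Study=1]  = -3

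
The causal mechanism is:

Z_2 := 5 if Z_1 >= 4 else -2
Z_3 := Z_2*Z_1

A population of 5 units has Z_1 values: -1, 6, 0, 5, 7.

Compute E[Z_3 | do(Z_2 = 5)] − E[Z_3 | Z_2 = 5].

-13

Under do(Z_2=5), Z_2's equation is replaced by Z_2=5 for every unit. Per-unit Z_3: -5, 30, 0, 25, 35. Mean = 17.
Observing Z_2=5 restricts to units where Z_2's equation naturally yields 5: Z_1 ∈ {6, 5, 7}. In that subpopulation Z_3 = 30, 25, 35, mean 30.
Difference = 17 − 30 = -13.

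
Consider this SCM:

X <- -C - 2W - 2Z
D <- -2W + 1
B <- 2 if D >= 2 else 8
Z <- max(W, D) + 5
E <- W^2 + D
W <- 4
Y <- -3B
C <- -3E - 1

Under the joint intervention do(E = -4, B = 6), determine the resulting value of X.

-37

The joint intervention fixes E = -4, B = 6, removing each variable's own equation.
D = -2W + 1  [with W=4]  = -7
Z = max(W, D) + 5  [with W=4, D=-7]  = 9
C = -3E - 1  [with E=-4]  = 11
X = -C - 2W - 2Z  [with C=11, W=4, Z=9]  = -37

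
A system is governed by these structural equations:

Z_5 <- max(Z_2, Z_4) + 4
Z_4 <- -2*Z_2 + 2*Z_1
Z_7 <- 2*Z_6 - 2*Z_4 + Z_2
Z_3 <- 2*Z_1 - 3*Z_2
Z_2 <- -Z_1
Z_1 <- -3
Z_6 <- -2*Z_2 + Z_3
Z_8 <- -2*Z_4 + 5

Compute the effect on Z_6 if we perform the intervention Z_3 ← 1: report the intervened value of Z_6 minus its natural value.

The intervention breaks the incoming arrows to Z_3: Z_3 <- 2*Z_1 - 3*Z_2 no longer applies, and Z_3 = 1.
Z_2 = -Z_1  [with Z_1=-3]  = 3
Z_6 = -2*Z_2 + Z_3  [with Z_2=3, Z_3=1]  = -5
Without intervention: Z_2 = -Z_1  [with Z_1=-3]  = 3; Z_3 = 2*Z_1 - 3*Z_2  [with Z_1=-3, Z_2=3]  = -15; Z_6 = -2*Z_2 + Z_3  [with Z_2=3, Z_3=-15]  = -21.
Change = -5 − (-21) = 16.

16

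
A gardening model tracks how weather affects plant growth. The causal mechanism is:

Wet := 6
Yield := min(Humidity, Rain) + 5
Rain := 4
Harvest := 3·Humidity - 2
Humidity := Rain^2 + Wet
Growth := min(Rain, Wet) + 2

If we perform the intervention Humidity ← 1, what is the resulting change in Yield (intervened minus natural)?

Intervening sets Humidity = 1 and removes its equation (Humidity := Rain^2 + Wet).
Yield = min(Humidity, Rain) + 5  [with Humidity=1, Rain=4]  = 6
Without intervention: Humidity = Rain^2 + Wet  [with Rain=4, Wet=6]  = 22; Yield = min(Humidity, Rain) + 5  [with Humidity=22, Rain=4]  = 9.
Change = 6 − 9 = -3.

-3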